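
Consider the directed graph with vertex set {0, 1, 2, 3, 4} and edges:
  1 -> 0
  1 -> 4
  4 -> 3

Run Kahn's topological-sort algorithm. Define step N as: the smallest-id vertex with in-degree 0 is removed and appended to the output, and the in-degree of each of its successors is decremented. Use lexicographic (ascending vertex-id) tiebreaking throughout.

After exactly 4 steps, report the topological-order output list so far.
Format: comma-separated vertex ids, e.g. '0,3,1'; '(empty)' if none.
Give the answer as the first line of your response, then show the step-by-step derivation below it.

1,0,2,4

step 1: output 1; order=[1]; indeg=(0,0,0,1,0)
step 2: output 0; order=[1,0]; indeg=(0,0,0,1,0)
step 3: output 2; order=[1,0,2]; indeg=(0,0,0,1,0)
step 4: output 4; order=[1,0,2,4]; indeg=(0,0,0,0,0)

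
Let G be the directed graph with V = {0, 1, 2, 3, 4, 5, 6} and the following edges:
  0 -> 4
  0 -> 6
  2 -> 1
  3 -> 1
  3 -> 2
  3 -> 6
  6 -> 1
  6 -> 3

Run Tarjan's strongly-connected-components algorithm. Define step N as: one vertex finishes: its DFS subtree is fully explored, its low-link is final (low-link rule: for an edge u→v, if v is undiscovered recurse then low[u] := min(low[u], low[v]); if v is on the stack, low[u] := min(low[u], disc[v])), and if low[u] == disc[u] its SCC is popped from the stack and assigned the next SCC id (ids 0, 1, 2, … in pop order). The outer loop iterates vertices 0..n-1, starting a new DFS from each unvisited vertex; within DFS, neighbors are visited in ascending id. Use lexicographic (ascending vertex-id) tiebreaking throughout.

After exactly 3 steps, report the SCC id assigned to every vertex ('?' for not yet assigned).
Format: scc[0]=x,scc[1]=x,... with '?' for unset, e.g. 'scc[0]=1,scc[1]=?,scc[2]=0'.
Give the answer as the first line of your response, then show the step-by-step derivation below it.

scc[0]=?,scc[1]=1,scc[2]=2,scc[3]=?,scc[4]=0,scc[5]=?,scc[6]=?

step 1: low=(low[0]=0,low[1]=?,low[2]=?,low[3]=?,low[4]=1,low[5]=?,low[6]=?); scc=(scc[0]=?,scc[1]=?,scc[2]=?,scc[3]=?,scc[4]=0,scc[5]=?,scc[6]=?)
step 2: low=(low[0]=0,low[1]=3,low[2]=?,low[3]=?,low[4]=1,low[5]=?,low[6]=2); scc=(scc[0]=?,scc[1]=1,scc[2]=?,scc[3]=?,scc[4]=0,scc[5]=?,scc[6]=?)
step 3: low=(low[0]=0,low[1]=3,low[2]=5,low[3]=4,low[4]=1,low[5]=?,low[6]=2); scc=(scc[0]=?,scc[1]=1,scc[2]=2,scc[3]=?,scc[4]=0,scc[5]=?,scc[6]=?)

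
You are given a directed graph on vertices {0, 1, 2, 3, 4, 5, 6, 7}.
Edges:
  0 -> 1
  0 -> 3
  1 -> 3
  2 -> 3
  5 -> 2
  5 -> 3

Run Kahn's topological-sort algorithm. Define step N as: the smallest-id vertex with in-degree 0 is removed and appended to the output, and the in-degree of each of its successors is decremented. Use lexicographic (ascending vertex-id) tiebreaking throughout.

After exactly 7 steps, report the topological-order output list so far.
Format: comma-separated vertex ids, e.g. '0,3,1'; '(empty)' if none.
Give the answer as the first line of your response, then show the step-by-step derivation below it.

0,1,4,5,2,3,6

step 1: output 0; order=[0]; indeg=(0,0,1,3,0,0,0,0)
step 2: output 1; order=[0,1]; indeg=(0,0,1,2,0,0,0,0)
step 3: output 4; order=[0,1,4]; indeg=(0,0,1,2,0,0,0,0)
step 4: output 5; order=[0,1,4,5]; indeg=(0,0,0,1,0,0,0,0)
step 5: output 2; order=[0,1,4,5,2]; indeg=(0,0,0,0,0,0,0,0)
step 6: output 3; order=[0,1,4,5,2,3]; indeg=(0,0,0,0,0,0,0,0)
step 7: output 6; order=[0,1,4,5,2,3,6]; indeg=(0,0,0,0,0,0,0,0)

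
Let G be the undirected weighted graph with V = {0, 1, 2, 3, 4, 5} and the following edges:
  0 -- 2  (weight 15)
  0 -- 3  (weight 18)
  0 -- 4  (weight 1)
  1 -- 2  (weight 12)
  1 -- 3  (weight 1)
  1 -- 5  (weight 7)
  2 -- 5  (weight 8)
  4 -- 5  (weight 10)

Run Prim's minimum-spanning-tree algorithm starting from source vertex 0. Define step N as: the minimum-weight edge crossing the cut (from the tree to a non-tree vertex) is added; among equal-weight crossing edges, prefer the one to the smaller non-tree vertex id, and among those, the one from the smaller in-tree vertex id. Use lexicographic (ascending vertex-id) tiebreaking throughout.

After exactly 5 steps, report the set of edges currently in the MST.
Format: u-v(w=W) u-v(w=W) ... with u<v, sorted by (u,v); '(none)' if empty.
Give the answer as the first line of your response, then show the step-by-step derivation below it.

0-4(w=1) 1-3(w=1) 1-5(w=7) 2-5(w=8) 4-5(w=10)

step 1: add edge 0-4 (w=1); MST = {0-4(w=1)}
step 2: add edge 4-5 (w=10); MST = {0-4(w=1) 4-5(w=10)}
step 3: add edge 1-5 (w=7); MST = {0-4(w=1) 1-5(w=7) 4-5(w=10)}
step 4: add edge 1-3 (w=1); MST = {0-4(w=1) 1-3(w=1) 1-5(w=7) 4-5(w=10)}
step 5: add edge 2-5 (w=8); MST = {0-4(w=1) 1-3(w=1) 1-5(w=7) 2-5(w=8) 4-5(w=10)}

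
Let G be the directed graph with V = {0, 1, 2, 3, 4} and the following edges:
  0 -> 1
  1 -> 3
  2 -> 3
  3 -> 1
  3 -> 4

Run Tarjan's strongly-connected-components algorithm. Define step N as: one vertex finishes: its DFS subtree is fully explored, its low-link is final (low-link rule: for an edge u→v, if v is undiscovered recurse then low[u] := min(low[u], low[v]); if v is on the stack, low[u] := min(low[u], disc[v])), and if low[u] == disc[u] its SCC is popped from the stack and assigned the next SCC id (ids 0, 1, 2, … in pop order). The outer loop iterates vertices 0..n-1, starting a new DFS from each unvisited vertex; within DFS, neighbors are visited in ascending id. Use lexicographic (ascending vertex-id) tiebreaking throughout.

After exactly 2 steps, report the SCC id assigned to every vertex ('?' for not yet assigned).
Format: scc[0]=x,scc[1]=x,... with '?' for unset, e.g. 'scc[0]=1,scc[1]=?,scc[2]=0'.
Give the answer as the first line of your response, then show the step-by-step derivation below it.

scc[0]=?,scc[1]=?,scc[2]=?,scc[3]=?,scc[4]=0

step 1: low=(low[0]=0,low[1]=1,low[2]=?,low[3]=1,low[4]=3); scc=(scc[0]=?,scc[1]=?,scc[2]=?,scc[3]=?,scc[4]=0)
step 2: low=(low[0]=0,low[1]=1,low[2]=?,low[3]=1,low[4]=3); scc=(scc[0]=?,scc[1]=?,scc[2]=?,scc[3]=?,scc[4]=0)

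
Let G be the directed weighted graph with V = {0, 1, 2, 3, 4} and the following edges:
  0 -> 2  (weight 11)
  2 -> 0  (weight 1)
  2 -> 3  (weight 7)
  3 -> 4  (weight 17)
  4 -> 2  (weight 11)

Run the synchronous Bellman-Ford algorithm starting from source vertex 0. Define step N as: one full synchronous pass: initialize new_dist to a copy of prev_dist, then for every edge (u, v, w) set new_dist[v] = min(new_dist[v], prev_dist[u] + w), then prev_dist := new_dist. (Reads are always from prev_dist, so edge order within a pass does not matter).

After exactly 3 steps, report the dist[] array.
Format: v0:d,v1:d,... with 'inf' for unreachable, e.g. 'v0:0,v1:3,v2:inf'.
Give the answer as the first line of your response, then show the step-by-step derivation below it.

v0:0,v1:inf,v2:11,v3:18,v4:35

step 1: dist = v0:0,v1:inf,v2:11,v3:inf,v4:inf
step 2: dist = v0:0,v1:inf,v2:11,v3:18,v4:inf
step 3: dist = v0:0,v1:inf,v2:11,v3:18,v4:35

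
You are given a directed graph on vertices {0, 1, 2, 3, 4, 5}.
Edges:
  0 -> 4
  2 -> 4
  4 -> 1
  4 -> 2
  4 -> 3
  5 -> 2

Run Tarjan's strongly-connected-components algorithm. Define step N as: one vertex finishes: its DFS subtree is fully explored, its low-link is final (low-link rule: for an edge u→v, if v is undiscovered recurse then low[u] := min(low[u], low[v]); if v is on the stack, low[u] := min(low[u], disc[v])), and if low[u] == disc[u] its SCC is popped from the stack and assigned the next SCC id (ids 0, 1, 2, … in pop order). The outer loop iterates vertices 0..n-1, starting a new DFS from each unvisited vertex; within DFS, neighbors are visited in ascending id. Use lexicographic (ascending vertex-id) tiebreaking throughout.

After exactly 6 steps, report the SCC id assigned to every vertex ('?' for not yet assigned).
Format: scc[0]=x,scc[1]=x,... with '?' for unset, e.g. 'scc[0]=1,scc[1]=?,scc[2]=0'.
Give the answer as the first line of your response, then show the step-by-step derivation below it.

scc[0]=3,scc[1]=0,scc[2]=2,scc[3]=1,scc[4]=2,scc[5]=4

step 1: low=(low[0]=0,low[1]=2,low[2]=?,low[3]=?,low[4]=1,low[5]=?); scc=(scc[0]=?,scc[1]=0,scc[2]=?,scc[3]=?,scc[4]=?,scc[5]=?)
step 2: low=(low[0]=0,low[1]=2,low[2]=1,low[3]=?,low[4]=1,low[5]=?); scc=(scc[0]=?,scc[1]=0,scc[2]=?,scc[3]=?,scc[4]=?,scc[5]=?)
step 3: low=(low[0]=0,low[1]=2,low[2]=1,low[3]=4,low[4]=1,low[5]=?); scc=(scc[0]=?,scc[1]=0,scc[2]=?,scc[3]=1,scc[4]=?,scc[5]=?)
step 4: low=(low[0]=0,low[1]=2,low[2]=1,low[3]=4,low[4]=1,low[5]=?); scc=(scc[0]=?,scc[1]=0,scc[2]=2,scc[3]=1,scc[4]=2,scc[5]=?)
step 5: low=(low[0]=0,low[1]=2,low[2]=1,low[3]=4,low[4]=1,low[5]=?); scc=(scc[0]=3,scc[1]=0,scc[2]=2,scc[3]=1,scc[4]=2,scc[5]=?)
step 6: low=(low[0]=0,low[1]=2,low[2]=1,low[3]=4,low[4]=1,low[5]=5); scc=(scc[0]=3,scc[1]=0,scc[2]=2,scc[3]=1,scc[4]=2,scc[5]=4)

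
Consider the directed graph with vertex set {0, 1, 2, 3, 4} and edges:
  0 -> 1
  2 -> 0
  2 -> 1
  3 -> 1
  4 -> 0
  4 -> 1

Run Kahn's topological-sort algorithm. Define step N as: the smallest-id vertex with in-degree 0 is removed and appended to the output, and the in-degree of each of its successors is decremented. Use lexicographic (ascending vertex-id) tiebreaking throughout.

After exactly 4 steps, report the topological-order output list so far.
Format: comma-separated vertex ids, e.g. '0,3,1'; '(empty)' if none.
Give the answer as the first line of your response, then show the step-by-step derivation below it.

2,3,4,0

step 1: output 2; order=[2]; indeg=(1,3,0,0,0)
step 2: output 3; order=[2,3]; indeg=(1,2,0,0,0)
step 3: output 4; order=[2,3,4]; indeg=(0,1,0,0,0)
step 4: output 0; order=[2,3,4,0]; indeg=(0,0,0,0,0)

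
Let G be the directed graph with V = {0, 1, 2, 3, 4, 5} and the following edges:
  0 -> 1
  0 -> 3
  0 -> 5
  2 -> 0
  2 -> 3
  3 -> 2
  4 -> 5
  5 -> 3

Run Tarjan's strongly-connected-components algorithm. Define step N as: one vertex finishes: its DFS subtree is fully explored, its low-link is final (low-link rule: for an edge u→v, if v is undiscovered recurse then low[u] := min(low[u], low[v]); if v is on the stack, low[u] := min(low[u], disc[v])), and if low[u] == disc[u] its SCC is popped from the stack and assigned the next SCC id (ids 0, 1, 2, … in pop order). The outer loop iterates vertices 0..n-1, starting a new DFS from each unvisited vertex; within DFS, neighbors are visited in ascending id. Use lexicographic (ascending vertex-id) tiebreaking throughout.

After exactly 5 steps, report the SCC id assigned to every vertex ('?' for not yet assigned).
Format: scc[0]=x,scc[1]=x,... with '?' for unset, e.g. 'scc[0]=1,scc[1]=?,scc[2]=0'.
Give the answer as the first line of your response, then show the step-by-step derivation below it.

scc[0]=1,scc[1]=0,scc[2]=1,scc[3]=1,scc[4]=?,scc[5]=1

step 1: low=(low[0]=0,low[1]=1,low[2]=?,low[3]=?,low[4]=?,low[5]=?); scc=(scc[0]=?,scc[1]=0,scc[2]=?,scc[3]=?,scc[4]=?,scc[5]=?)
step 2: low=(low[0]=0,low[1]=1,low[2]=0,low[3]=2,low[4]=?,low[5]=?); scc=(scc[0]=?,scc[1]=0,scc[2]=?,scc[3]=?,scc[4]=?,scc[5]=?)
step 3: low=(low[0]=0,low[1]=1,low[2]=0,low[3]=0,low[4]=?,low[5]=?); scc=(scc[0]=?,scc[1]=0,scc[2]=?,scc[3]=?,scc[4]=?,scc[5]=?)
step 4: low=(low[0]=0,low[1]=1,low[2]=0,low[3]=0,low[4]=?,low[5]=2); scc=(scc[0]=?,scc[1]=0,scc[2]=?,scc[3]=?,scc[4]=?,scc[5]=?)
step 5: low=(low[0]=0,low[1]=1,low[2]=0,low[3]=0,low[4]=?,low[5]=2); scc=(scc[0]=1,scc[1]=0,scc[2]=1,scc[3]=1,scc[4]=?,scc[5]=1)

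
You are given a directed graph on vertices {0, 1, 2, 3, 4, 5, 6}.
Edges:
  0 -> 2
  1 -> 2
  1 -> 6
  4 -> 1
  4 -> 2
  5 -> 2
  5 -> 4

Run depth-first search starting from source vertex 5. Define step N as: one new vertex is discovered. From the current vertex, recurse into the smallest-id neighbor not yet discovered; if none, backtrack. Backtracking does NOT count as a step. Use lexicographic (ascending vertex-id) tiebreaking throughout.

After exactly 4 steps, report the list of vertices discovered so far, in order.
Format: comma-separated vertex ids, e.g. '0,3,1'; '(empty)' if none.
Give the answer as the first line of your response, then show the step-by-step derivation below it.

5,2,4,1

step 1: discover 5; path=5; order=5
step 2: discover 2; path=5>2; order=5,2
step 3: discover 4; path=5>4; order=5,2,4
step 4: discover 1; path=5>4>1; order=5,2,4,1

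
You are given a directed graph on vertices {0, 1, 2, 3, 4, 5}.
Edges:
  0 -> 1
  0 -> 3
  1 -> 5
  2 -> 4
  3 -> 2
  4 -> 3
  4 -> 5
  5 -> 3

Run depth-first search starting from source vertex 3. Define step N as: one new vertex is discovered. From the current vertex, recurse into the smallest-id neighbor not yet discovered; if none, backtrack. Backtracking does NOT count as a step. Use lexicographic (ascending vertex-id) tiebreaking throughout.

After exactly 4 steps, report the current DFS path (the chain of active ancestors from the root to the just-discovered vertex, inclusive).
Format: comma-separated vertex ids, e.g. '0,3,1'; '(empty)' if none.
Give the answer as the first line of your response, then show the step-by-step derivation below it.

3,2,4,5

step 1: discover 3; path=3; order=3
step 2: discover 2; path=3>2; order=3,2
step 3: discover 4; path=3>2>4; order=3,2,4
step 4: discover 5; path=3>2>4>5; order=3,2,4,5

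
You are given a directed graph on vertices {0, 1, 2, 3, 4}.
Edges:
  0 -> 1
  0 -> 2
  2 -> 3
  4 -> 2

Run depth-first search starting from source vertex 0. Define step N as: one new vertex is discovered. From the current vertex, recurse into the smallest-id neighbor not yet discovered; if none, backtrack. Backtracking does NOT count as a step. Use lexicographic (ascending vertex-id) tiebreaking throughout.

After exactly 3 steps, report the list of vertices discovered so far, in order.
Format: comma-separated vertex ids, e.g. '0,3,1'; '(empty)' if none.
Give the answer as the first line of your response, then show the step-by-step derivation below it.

0,1,2

step 1: discover 0; path=0; order=0
step 2: discover 1; path=0>1; order=0,1
step 3: discover 2; path=0>2; order=0,1,2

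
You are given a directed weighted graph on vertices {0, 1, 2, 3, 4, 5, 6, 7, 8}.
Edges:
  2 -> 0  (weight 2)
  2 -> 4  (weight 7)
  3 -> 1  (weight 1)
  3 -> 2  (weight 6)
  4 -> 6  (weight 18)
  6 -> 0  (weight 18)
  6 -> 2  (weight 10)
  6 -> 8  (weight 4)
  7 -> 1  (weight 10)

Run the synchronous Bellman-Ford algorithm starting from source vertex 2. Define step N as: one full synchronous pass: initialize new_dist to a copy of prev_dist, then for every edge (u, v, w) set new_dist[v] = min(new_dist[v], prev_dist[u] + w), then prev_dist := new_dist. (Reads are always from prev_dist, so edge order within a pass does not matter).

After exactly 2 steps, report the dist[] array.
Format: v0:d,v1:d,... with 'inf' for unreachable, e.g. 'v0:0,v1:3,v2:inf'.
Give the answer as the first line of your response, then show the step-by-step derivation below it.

v0:2,v1:inf,v2:0,v3:inf,v4:7,v5:inf,v6:25,v7:inf,v8:inf

step 1: dist = v0:2,v1:inf,v2:0,v3:inf,v4:7,v5:inf,v6:inf,v7:inf,v8:inf
step 2: dist = v0:2,v1:inf,v2:0,v3:inf,v4:7,v5:inf,v6:25,v7:inf,v8:inf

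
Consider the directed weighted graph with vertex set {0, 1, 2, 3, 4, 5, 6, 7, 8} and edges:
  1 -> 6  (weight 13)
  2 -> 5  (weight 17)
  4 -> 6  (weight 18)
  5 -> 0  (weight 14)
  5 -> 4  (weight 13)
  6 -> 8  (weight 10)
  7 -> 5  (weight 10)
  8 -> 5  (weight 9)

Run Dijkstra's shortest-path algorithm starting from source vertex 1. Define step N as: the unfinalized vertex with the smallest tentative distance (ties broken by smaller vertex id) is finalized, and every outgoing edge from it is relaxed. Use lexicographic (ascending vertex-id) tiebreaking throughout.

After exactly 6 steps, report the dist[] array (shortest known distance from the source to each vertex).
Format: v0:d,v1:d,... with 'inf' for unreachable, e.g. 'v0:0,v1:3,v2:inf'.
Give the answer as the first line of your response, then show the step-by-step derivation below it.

v0:46,v1:0,v2:inf,v3:inf,v4:45,v5:32,v6:13,v7:inf,v8:23

step 1: dist = v0:inf,v1:0,v2:inf,v3:inf,v4:inf,v5:inf,v6:13,v7:inf,v8:inf
step 2: dist = v0:inf,v1:0,v2:inf,v3:inf,v4:inf,v5:inf,v6:13,v7:inf,v8:23
step 3: dist = v0:inf,v1:0,v2:inf,v3:inf,v4:inf,v5:32,v6:13,v7:inf,v8:23
step 4: dist = v0:46,v1:0,v2:inf,v3:inf,v4:45,v5:32,v6:13,v7:inf,v8:23
step 5: dist = v0:46,v1:0,v2:inf,v3:inf,v4:45,v5:32,v6:13,v7:inf,v8:23
step 6: dist = v0:46,v1:0,v2:inf,v3:inf,v4:45,v5:32,v6:13,v7:inf,v8:23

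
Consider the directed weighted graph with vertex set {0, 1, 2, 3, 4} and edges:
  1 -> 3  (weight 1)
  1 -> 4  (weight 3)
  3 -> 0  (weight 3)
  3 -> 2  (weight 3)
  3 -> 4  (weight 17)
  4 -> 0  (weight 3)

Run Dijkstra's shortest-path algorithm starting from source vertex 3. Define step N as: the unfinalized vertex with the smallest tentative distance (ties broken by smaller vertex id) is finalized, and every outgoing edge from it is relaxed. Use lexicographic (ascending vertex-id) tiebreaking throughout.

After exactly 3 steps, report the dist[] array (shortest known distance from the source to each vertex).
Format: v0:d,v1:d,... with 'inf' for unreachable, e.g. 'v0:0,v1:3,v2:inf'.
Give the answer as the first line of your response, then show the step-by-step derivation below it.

v0:3,v1:inf,v2:3,v3:0,v4:17

step 1: dist = v0:3,v1:inf,v2:3,v3:0,v4:17
step 2: dist = v0:3,v1:inf,v2:3,v3:0,v4:17
step 3: dist = v0:3,v1:inf,v2:3,v3:0,v4:17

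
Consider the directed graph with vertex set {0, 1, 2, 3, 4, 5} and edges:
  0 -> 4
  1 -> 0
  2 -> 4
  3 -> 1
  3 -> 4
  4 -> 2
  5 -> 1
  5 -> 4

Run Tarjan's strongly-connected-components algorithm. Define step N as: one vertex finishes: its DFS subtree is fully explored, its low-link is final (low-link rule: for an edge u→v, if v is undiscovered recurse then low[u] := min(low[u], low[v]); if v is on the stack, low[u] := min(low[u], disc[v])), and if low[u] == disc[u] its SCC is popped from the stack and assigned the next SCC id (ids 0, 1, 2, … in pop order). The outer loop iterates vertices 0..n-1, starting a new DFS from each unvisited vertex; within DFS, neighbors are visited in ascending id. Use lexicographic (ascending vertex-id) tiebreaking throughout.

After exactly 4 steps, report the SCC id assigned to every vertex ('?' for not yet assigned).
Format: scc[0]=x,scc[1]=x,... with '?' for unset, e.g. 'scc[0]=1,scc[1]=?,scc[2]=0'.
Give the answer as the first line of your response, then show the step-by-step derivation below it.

scc[0]=1,scc[1]=2,scc[2]=0,scc[3]=?,scc[4]=0,scc[5]=?

step 1: low=(low[0]=0,low[1]=?,low[2]=1,low[3]=?,low[4]=1,low[5]=?); scc=(scc[0]=?,scc[1]=?,scc[2]=?,scc[3]=?,scc[4]=?,scc[5]=?)
step 2: low=(low[0]=0,low[1]=?,low[2]=1,low[3]=?,low[4]=1,low[5]=?); scc=(scc[0]=?,scc[1]=?,scc[2]=0,scc[3]=?,scc[4]=0,scc[5]=?)
step 3: low=(low[0]=0,low[1]=?,low[2]=1,low[3]=?,low[4]=1,low[5]=?); scc=(scc[0]=1,scc[1]=?,scc[2]=0,scc[3]=?,scc[4]=0,scc[5]=?)
step 4: low=(low[0]=0,low[1]=3,low[2]=1,low[3]=?,low[4]=1,low[5]=?); scc=(scc[0]=1,scc[1]=2,scc[2]=0,scc[3]=?,scc[4]=0,scc[5]=?)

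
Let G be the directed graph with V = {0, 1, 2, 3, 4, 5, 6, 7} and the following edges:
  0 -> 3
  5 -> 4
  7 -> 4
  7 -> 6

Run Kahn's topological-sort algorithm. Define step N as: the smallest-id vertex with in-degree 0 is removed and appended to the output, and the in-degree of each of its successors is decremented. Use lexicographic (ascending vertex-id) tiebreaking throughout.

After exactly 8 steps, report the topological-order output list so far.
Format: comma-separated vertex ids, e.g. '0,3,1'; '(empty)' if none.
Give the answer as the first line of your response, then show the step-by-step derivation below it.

0,1,2,3,5,7,4,6

step 1: output 0; order=[0]; indeg=(0,0,0,0,2,0,1,0)
step 2: output 1; order=[0,1]; indeg=(0,0,0,0,2,0,1,0)
step 3: output 2; order=[0,1,2]; indeg=(0,0,0,0,2,0,1,0)
step 4: output 3; order=[0,1,2,3]; indeg=(0,0,0,0,2,0,1,0)
step 5: output 5; order=[0,1,2,3,5]; indeg=(0,0,0,0,1,0,1,0)
step 6: output 7; order=[0,1,2,3,5,7]; indeg=(0,0,0,0,0,0,0,0)
step 7: output 4; order=[0,1,2,3,5,7,4]; indeg=(0,0,0,0,0,0,0,0)
step 8: output 6; order=[0,1,2,3,5,7,4,6]; indeg=(0,0,0,0,0,0,0,0)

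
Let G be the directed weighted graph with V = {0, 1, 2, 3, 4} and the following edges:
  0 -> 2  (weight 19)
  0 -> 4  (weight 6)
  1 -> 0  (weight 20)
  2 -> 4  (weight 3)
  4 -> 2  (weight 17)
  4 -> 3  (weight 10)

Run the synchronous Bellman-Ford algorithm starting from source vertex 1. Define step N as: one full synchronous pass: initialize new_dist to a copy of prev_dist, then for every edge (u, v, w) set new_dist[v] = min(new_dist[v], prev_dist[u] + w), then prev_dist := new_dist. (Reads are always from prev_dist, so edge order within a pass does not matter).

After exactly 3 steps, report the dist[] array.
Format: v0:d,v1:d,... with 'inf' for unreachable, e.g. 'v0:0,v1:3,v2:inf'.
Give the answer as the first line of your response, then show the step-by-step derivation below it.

v0:20,v1:0,v2:39,v3:36,v4:26

step 1: dist = v0:20,v1:0,v2:inf,v3:inf,v4:inf
step 2: dist = v0:20,v1:0,v2:39,v3:inf,v4:26
step 3: dist = v0:20,v1:0,v2:39,v3:36,v4:26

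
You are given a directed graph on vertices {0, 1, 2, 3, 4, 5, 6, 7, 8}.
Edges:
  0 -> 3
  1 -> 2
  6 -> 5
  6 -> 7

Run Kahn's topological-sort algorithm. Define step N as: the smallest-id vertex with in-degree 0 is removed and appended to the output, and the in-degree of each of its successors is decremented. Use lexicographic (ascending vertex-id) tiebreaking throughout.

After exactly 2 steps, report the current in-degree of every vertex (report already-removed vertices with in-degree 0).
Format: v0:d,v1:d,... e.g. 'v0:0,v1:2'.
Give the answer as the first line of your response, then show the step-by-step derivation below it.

v0:0,v1:0,v2:0,v3:0,v4:0,v5:1,v6:0,v7:1,v8:0

step 1: output 0; order=[0]; indeg=(0,0,1,0,0,1,0,1,0)
step 2: output 1; order=[0,1]; indeg=(0,0,0,0,0,1,0,1,0)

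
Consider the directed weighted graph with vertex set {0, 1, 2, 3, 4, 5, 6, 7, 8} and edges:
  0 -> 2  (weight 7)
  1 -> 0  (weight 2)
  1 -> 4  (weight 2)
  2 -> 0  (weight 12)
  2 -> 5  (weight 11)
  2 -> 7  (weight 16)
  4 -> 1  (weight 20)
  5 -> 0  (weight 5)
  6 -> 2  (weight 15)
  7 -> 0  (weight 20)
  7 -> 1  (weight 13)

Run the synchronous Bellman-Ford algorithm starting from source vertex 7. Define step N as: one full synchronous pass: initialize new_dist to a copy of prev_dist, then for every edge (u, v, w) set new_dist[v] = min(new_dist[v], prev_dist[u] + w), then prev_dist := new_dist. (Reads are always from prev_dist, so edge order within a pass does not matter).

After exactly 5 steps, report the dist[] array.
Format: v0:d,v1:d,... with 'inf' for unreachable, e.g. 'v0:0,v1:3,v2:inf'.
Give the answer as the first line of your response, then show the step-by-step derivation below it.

v0:15,v1:13,v2:22,v3:inf,v4:15,v5:33,v6:inf,v7:0,v8:inf

step 1: dist = v0:20,v1:13,v2:inf,v3:inf,v4:inf,v5:inf,v6:inf,v7:0,v8:inf
step 2: dist = v0:15,v1:13,v2:27,v3:inf,v4:15,v5:inf,v6:inf,v7:0,v8:inf
step 3: dist = v0:15,v1:13,v2:22,v3:inf,v4:15,v5:38,v6:inf,v7:0,v8:inf
step 4: dist = v0:15,v1:13,v2:22,v3:inf,v4:15,v5:33,v6:inf,v7:0,v8:inf
step 5: dist = v0:15,v1:13,v2:22,v3:inf,v4:15,v5:33,v6:inf,v7:0,v8:inf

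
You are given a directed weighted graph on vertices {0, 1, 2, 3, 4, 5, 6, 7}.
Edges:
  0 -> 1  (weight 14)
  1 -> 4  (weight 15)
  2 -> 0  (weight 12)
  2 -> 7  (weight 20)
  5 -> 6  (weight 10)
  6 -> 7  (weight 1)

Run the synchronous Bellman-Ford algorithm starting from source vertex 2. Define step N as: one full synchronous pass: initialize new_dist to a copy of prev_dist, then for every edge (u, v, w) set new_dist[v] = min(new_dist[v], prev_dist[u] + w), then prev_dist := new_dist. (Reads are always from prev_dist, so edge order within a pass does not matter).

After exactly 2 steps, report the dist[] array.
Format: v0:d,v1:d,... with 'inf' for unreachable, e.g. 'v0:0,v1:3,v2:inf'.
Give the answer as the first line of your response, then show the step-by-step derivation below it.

v0:12,v1:26,v2:0,v3:inf,v4:inf,v5:inf,v6:inf,v7:20

step 1: dist = v0:12,v1:inf,v2:0,v3:inf,v4:inf,v5:inf,v6:inf,v7:20
step 2: dist = v0:12,v1:26,v2:0,v3:inf,v4:inf,v5:inf,v6:inf,v7:20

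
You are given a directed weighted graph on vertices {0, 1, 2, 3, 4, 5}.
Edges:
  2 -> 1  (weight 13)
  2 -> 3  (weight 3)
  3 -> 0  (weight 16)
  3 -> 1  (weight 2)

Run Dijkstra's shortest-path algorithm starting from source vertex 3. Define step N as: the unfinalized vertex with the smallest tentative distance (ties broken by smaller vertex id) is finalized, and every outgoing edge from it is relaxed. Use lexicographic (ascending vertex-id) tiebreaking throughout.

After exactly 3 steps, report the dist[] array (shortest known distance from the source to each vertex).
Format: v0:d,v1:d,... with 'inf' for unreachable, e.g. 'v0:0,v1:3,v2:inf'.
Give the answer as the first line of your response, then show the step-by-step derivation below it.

v0:16,v1:2,v2:inf,v3:0,v4:inf,v5:inf

step 1: dist = v0:16,v1:2,v2:inf,v3:0,v4:inf,v5:inf
step 2: dist = v0:16,v1:2,v2:inf,v3:0,v4:inf,v5:inf
step 3: dist = v0:16,v1:2,v2:inf,v3:0,v4:inf,v5:inf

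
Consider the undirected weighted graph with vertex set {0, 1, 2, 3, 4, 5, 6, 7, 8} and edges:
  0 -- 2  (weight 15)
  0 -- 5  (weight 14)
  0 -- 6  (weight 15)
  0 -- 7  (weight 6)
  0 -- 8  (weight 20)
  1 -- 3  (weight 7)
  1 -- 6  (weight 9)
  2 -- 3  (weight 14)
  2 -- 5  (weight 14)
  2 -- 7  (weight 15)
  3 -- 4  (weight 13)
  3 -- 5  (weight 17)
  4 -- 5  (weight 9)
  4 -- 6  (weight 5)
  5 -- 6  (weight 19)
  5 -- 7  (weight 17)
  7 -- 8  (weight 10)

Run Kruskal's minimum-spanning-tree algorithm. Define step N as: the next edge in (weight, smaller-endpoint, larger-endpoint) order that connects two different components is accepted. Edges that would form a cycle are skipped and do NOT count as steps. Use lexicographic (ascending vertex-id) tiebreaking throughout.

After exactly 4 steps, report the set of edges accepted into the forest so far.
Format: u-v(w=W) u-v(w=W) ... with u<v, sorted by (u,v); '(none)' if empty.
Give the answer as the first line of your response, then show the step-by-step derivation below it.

0-7(w=6) 1-3(w=7) 1-6(w=9) 4-6(w=5)

step 1: add edge 4-6 (w=5); MST = {4-6(w=5)}
step 2: add edge 0-7 (w=6); MST = {0-7(w=6) 4-6(w=5)}
step 3: add edge 1-3 (w=7); MST = {0-7(w=6) 1-3(w=7) 4-6(w=5)}
step 4: add edge 1-6 (w=9); MST = {0-7(w=6) 1-3(w=7) 1-6(w=9) 4-6(w=5)}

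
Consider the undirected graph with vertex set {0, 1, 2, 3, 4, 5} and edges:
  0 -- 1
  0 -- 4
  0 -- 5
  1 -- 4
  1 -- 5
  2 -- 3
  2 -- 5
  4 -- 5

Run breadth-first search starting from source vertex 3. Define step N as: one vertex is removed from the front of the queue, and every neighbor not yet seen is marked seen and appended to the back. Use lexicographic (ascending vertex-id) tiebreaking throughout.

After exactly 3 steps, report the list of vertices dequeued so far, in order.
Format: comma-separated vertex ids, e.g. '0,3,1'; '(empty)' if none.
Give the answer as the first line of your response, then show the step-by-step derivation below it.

3,2,5

step 1: dequeue 3; queue=[2]; order=3
step 2: dequeue 2; queue=[5]; order=3,2
step 3: dequeue 5; queue=[0,1,4]; order=3,2,5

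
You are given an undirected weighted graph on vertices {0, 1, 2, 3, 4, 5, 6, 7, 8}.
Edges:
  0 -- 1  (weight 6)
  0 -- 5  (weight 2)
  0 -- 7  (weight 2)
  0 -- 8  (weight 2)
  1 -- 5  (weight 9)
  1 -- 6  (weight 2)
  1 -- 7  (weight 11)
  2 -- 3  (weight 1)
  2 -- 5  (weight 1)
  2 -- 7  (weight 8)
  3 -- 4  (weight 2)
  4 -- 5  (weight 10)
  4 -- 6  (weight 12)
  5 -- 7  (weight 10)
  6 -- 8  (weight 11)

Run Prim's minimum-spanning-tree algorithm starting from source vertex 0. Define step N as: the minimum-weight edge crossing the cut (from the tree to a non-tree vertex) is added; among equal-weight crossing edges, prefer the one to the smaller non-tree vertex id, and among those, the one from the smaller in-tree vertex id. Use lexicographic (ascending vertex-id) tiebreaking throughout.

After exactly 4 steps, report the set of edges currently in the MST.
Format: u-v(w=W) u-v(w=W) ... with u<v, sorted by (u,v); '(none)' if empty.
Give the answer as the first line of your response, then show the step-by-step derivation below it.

0-5(w=2) 2-3(w=1) 2-5(w=1) 3-4(w=2)

step 1: add edge 0-5 (w=2); MST = {0-5(w=2)}
step 2: add edge 2-5 (w=1); MST = {0-5(w=2) 2-5(w=1)}
step 3: add edge 2-3 (w=1); MST = {0-5(w=2) 2-3(w=1) 2-5(w=1)}
step 4: add edge 3-4 (w=2); MST = {0-5(w=2) 2-3(w=1) 2-5(w=1) 3-4(w=2)}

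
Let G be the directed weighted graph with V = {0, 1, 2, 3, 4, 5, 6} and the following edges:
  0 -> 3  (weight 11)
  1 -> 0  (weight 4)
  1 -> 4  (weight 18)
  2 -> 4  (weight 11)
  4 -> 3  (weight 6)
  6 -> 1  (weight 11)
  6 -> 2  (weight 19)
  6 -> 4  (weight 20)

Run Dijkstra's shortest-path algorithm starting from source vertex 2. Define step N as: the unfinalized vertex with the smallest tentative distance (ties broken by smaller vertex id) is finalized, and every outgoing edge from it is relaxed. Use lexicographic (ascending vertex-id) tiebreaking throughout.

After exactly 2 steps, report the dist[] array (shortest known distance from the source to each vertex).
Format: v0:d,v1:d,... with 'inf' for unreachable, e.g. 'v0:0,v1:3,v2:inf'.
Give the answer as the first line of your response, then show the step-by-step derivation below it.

v0:inf,v1:inf,v2:0,v3:17,v4:11,v5:inf,v6:inf

step 1: dist = v0:inf,v1:inf,v2:0,v3:inf,v4:11,v5:inf,v6:inf
step 2: dist = v0:inf,v1:inf,v2:0,v3:17,v4:11,v5:inf,v6:inf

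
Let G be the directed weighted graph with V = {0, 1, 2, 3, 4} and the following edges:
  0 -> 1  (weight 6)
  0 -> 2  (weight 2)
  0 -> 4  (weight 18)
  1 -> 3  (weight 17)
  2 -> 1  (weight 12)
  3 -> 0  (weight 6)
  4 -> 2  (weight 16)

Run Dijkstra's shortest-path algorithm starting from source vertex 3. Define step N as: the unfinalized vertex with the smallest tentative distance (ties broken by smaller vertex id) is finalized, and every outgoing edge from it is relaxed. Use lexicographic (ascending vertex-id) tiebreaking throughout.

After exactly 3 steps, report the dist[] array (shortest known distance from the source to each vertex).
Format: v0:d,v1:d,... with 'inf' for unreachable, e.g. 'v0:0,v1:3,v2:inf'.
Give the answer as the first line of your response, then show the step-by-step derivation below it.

v0:6,v1:12,v2:8,v3:0,v4:24

step 1: dist = v0:6,v1:inf,v2:inf,v3:0,v4:inf
step 2: dist = v0:6,v1:12,v2:8,v3:0,v4:24
step 3: dist = v0:6,v1:12,v2:8,v3:0,v4:24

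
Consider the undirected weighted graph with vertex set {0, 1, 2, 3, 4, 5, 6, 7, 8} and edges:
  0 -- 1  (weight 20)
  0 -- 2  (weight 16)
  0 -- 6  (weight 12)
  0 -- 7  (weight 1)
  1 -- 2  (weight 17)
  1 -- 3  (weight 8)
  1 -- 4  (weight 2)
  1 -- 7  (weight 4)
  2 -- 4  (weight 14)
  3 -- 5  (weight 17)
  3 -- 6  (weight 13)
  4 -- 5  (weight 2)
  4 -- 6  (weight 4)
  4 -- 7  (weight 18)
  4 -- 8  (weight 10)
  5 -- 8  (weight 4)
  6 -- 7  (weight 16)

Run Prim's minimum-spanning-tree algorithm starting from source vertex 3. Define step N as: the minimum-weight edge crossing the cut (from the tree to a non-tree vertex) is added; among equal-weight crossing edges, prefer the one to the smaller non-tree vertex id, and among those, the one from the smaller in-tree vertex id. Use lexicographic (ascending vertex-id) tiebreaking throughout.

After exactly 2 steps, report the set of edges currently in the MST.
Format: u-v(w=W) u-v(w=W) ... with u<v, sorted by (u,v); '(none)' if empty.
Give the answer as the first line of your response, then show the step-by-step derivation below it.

1-3(w=8) 1-4(w=2)

step 1: add edge 1-3 (w=8); MST = {1-3(w=8)}
step 2: add edge 1-4 (w=2); MST = {1-3(w=8) 1-4(w=2)}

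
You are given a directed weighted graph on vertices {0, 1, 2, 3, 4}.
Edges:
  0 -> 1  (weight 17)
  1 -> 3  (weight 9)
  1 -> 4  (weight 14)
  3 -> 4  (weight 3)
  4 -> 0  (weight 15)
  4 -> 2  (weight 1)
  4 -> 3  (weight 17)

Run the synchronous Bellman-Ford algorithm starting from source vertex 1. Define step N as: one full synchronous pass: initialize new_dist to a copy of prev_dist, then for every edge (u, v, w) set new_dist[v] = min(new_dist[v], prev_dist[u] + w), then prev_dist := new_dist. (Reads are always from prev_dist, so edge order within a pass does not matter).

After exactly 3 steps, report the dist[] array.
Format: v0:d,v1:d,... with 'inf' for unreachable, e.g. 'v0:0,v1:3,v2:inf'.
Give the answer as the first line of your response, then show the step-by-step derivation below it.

v0:27,v1:0,v2:13,v3:9,v4:12

step 1: dist = v0:inf,v1:0,v2:inf,v3:9,v4:14
step 2: dist = v0:29,v1:0,v2:15,v3:9,v4:12
step 3: dist = v0:27,v1:0,v2:13,v3:9,v4:12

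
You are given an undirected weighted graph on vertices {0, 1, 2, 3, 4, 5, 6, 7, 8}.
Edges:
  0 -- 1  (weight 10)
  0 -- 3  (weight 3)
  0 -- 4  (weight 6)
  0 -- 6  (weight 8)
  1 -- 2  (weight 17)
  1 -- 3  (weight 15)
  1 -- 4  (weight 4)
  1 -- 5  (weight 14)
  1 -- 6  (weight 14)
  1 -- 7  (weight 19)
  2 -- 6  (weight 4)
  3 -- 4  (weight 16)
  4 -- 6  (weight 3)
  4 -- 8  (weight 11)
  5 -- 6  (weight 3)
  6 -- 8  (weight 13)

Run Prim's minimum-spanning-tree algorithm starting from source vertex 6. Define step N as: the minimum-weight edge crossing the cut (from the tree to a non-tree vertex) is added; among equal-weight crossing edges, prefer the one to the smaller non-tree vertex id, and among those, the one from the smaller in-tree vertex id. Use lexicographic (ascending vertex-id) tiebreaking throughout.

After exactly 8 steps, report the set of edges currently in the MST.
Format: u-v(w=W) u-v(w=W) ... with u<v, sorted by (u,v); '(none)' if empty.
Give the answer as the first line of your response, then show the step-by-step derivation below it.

0-3(w=3) 0-4(w=6) 1-4(w=4) 1-7(w=19) 2-6(w=4) 4-6(w=3) 4-8(w=11) 5-6(w=3)

step 1: add edge 4-6 (w=3); MST = {4-6(w=3)}
step 2: add edge 5-6 (w=3); MST = {4-6(w=3) 5-6(w=3)}
step 3: add edge 1-4 (w=4); MST = {1-4(w=4) 4-6(w=3) 5-6(w=3)}
step 4: add edge 2-6 (w=4); MST = {1-4(w=4) 2-6(w=4) 4-6(w=3) 5-6(w=3)}
step 5: add edge 0-4 (w=6); MST = {0-4(w=6) 1-4(w=4) 2-6(w=4) 4-6(w=3) 5-6(w=3)}
step 6: add edge 0-3 (w=3); MST = {0-3(w=3) 0-4(w=6) 1-4(w=4) 2-6(w=4) 4-6(w=3) 5-6(w=3)}
step 7: add edge 4-8 (w=11); MST = {0-3(w=3) 0-4(w=6) 1-4(w=4) 2-6(w=4) 4-6(w=3) 4-8(w=11) 5-6(w=3)}
step 8: add edge 1-7 (w=19); MST = {0-3(w=3) 0-4(w=6) 1-4(w=4) 1-7(w=19) 2-6(w=4) 4-6(w=3) 4-8(w=11) 5-6(w=3)}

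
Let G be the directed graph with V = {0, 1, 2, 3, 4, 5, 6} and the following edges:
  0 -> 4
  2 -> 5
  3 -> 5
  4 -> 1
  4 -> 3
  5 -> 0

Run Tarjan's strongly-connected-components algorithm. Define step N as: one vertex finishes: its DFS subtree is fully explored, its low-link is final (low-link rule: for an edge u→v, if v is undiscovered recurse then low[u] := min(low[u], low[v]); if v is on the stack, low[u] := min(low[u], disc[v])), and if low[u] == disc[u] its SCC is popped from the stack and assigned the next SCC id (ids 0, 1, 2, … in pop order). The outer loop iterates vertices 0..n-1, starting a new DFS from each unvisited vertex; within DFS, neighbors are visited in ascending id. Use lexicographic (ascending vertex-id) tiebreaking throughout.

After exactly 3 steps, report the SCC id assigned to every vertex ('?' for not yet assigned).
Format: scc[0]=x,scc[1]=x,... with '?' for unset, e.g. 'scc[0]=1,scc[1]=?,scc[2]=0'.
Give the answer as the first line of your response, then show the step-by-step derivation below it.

scc[0]=?,scc[1]=0,scc[2]=?,scc[3]=?,scc[4]=?,scc[5]=?,scc[6]=?

step 1: low=(low[0]=0,low[1]=2,low[2]=?,low[3]=?,low[4]=1,low[5]=?,low[6]=?); scc=(scc[0]=?,scc[1]=0,scc[2]=?,scc[3]=?,scc[4]=?,scc[5]=?,scc[6]=?)
step 2: low=(low[0]=0,low[1]=2,low[2]=?,low[3]=3,low[4]=1,low[5]=0,low[6]=?); scc=(scc[0]=?,scc[1]=0,scc[2]=?,scc[3]=?,scc[4]=?,scc[5]=?,scc[6]=?)
step 3: low=(low[0]=0,low[1]=2,low[2]=?,low[3]=0,low[4]=1,low[5]=0,low[6]=?); scc=(scc[0]=?,scc[1]=0,scc[2]=?,scc[3]=?,scc[4]=?,scc[5]=?,scc[6]=?)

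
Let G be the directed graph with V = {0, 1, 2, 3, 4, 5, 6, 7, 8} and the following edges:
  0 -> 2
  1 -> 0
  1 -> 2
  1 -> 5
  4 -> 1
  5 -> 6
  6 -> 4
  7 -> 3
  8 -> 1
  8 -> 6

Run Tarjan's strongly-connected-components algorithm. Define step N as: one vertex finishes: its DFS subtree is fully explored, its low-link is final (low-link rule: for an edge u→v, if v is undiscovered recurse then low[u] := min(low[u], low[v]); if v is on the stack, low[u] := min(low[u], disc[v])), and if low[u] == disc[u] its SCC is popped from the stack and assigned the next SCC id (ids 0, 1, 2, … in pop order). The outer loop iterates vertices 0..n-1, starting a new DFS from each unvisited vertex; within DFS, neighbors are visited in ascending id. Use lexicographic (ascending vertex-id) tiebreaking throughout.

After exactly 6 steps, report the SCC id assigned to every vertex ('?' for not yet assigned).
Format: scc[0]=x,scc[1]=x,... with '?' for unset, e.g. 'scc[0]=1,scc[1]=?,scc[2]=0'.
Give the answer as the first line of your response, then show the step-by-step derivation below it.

scc[0]=1,scc[1]=2,scc[2]=0,scc[3]=?,scc[4]=2,scc[5]=2,scc[6]=2,scc[7]=?,scc[8]=?

step 1: low=(low[0]=0,low[1]=?,low[2]=1,low[3]=?,low[4]=?,low[5]=?,low[6]=?,low[7]=?,low[8]=?); scc=(scc[0]=?,scc[1]=?,scc[2]=0,scc[3]=?,scc[4]=?,scc[5]=?,scc[6]=?,scc[7]=?,scc[8]=?)
step 2: low=(low[0]=0,low[1]=?,low[2]=1,low[3]=?,low[4]=?,low[5]=?,low[6]=?,low[7]=?,low[8]=?); scc=(scc[0]=1,scc[1]=?,scc[2]=0,scc[3]=?,scc[4]=?,scc[5]=?,scc[6]=?,scc[7]=?,scc[8]=?)
step 3: low=(low[0]=0,low[1]=2,low[2]=1,low[3]=?,low[4]=2,low[5]=3,low[6]=4,low[7]=?,low[8]=?); scc=(scc[0]=1,scc[1]=?,scc[2]=0,scc[3]=?,scc[4]=?,scc[5]=?,scc[6]=?,scc[7]=?,scc[8]=?)
step 4: low=(low[0]=0,low[1]=2,low[2]=1,low[3]=?,low[4]=2,low[5]=3,low[6]=2,low[7]=?,low[8]=?); scc=(scc[0]=1,scc[1]=?,scc[2]=0,scc[3]=?,scc[4]=?,scc[5]=?,scc[6]=?,scc[7]=?,scc[8]=?)
step 5: low=(low[0]=0,low[1]=2,low[2]=1,low[3]=?,low[4]=2,low[5]=2,low[6]=2,low[7]=?,low[8]=?); scc=(scc[0]=1,scc[1]=?,scc[2]=0,scc[3]=?,scc[4]=?,scc[5]=?,scc[6]=?,scc[7]=?,scc[8]=?)
step 6: low=(low[0]=0,low[1]=2,low[2]=1,low[3]=?,low[4]=2,low[5]=2,low[6]=2,low[7]=?,low[8]=?); scc=(scc[0]=1,scc[1]=2,scc[2]=0,scc[3]=?,scc[4]=2,scc[5]=2,scc[6]=2,scc[7]=?,scc[8]=?)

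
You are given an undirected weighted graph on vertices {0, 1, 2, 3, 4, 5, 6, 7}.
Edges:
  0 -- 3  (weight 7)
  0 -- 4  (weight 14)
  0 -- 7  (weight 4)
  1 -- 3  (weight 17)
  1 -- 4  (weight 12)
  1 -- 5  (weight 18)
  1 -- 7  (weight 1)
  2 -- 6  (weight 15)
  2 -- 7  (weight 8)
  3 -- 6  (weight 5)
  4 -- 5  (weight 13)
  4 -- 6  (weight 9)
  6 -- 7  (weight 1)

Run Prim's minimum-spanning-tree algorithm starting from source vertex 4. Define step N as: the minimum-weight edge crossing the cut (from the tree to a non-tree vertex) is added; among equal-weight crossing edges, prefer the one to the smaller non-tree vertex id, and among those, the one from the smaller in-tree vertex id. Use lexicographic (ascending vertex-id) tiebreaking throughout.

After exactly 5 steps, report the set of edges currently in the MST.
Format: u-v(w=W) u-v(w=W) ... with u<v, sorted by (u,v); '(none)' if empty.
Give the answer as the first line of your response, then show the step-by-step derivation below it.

0-7(w=4) 1-7(w=1) 3-6(w=5) 4-6(w=9) 6-7(w=1)

step 1: add edge 4-6 (w=9); MST = {4-6(w=9)}
step 2: add edge 6-7 (w=1); MST = {4-6(w=9) 6-7(w=1)}
step 3: add edge 1-7 (w=1); MST = {1-7(w=1) 4-6(w=9) 6-7(w=1)}
step 4: add edge 0-7 (w=4); MST = {0-7(w=4) 1-7(w=1) 4-6(w=9) 6-7(w=1)}
step 5: add edge 3-6 (w=5); MST = {0-7(w=4) 1-7(w=1) 3-6(w=5) 4-6(w=9) 6-7(w=1)}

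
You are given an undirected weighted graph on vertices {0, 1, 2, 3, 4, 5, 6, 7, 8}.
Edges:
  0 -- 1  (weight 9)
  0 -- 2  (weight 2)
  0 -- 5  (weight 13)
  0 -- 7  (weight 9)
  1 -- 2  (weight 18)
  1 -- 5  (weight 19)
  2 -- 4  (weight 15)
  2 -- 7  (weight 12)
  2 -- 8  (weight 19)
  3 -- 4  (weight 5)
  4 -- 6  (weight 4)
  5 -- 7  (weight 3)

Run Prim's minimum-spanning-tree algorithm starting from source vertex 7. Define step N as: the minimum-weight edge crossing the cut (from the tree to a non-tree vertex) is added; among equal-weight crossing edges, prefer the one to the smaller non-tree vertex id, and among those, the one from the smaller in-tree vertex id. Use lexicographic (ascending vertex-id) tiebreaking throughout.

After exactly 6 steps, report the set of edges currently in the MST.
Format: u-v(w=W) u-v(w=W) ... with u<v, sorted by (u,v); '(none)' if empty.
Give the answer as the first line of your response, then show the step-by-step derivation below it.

0-1(w=9) 0-2(w=2) 0-7(w=9) 2-4(w=15) 4-6(w=4) 5-7(w=3)

step 1: add edge 5-7 (w=3); MST = {5-7(w=3)}
step 2: add edge 0-7 (w=9); MST = {0-7(w=9) 5-7(w=3)}
step 3: add edge 0-2 (w=2); MST = {0-2(w=2) 0-7(w=9) 5-7(w=3)}
step 4: add edge 0-1 (w=9); MST = {0-1(w=9) 0-2(w=2) 0-7(w=9) 5-7(w=3)}
step 5: add edge 2-4 (w=15); MST = {0-1(w=9) 0-2(w=2) 0-7(w=9) 2-4(w=15) 5-7(w=3)}
step 6: add edge 4-6 (w=4); MST = {0-1(w=9) 0-2(w=2) 0-7(w=9) 2-4(w=15) 4-6(w=4) 5-7(w=3)}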